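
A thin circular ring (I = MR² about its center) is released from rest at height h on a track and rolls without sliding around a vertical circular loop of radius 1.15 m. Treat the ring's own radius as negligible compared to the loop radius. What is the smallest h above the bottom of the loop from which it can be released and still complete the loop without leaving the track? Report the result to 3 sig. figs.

The moment of inertia is MR², giving k ≡ I/(MR²) = 1.
At the top of the loop, the minimum-contact condition is Mg = Mv_top²/r, so v_top² = gr.
With ω = v/R, the kinetic energy at speed v is ½(1+k)Mv² = Mv².
Energy conservation from release (height h) to the top (height 2r): Mgh = Mg(2r) + M·gr.
Thus h_min = 2r + (1+k)r/2 = r(2 + 2/2) = 1.15 × 3 ≈ 3.45 m.

h_min ≈ 3.45 m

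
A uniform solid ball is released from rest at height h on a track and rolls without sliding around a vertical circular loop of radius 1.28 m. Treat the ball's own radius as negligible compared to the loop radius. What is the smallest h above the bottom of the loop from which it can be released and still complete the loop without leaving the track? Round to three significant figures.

h_min ≈ 3.46 m

With I = (2/5)MR², the ratio k = I/(MR²) is 0.4.
At the top of the loop, the minimum-contact condition is Mg = Mv_top²/r, so v_top² = gr.
With ω = v/R, the kinetic energy at speed v is ½(1+k)Mv² = (7/10)Mv².
Energy conservation from release (height h) to the top (height 2r): Mgh = Mg(2r) + (7/10)M·gr.
Thus h_min = 2r + (1+k)r/2 = r(2 + 1.4/2) = 1.28 × 2.7 ≈ 3.46 m.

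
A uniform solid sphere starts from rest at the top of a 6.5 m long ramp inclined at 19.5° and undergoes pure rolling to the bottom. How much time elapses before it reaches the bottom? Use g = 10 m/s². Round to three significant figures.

t ≈ 2.34 s

For this body I = (2/5)MR², i.e. k = I/(MR²) = 0.4.
Newton's second law down the slope: Mg sinθ − f = Ma. The torque equation fR = Iα (with α = a/R) gives f = kMa.
Hence a = g sinθ/(1+k) = 10×sin19.5°/1.4 = 2.384 m/s².
With constant a from rest, t = √(2L/a) = √(2·6.5/2.384) ≈ 2.34 s.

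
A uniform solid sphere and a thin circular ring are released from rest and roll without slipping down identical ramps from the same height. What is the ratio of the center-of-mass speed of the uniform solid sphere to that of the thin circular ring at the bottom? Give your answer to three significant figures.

Each satisfies Mgh = ½(1+k)Mv² with k = I/(MR²), so v ∝ 1/√(1+k).
For the uniform solid sphere k = 0.4; for the thin circular ring k = 1.
v₁/v₂ = √((1+k₂)/(1+k₁)) = √(2/1.4) ≈ 1.20.

v_ratio ≈ 1.20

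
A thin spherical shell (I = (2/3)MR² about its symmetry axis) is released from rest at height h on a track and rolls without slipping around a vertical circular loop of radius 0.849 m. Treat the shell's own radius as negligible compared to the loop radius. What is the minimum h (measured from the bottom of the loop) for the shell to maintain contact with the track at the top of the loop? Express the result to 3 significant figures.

h_min ≈ 2.41 m

With I = (2/3)MR², the ratio k = I/(MR²) is 2/3.
At the top, contact is just lost when gravity alone supplies the centripetal force: Mg = Mv_top²/r, i.e. v_top² = gr.
With ω = v/R, the kinetic energy at speed v is ½(1+k)Mv² = (5/6)Mv².
Energy conservation from release (height h) to the top (height 2r): Mgh = Mg(2r) + (5/6)M·gr.
Thus h_min = 2r + (1+k)r/2 = r(2 + 1.667/2) = 0.849 × 2.833 ≈ 2.41 m.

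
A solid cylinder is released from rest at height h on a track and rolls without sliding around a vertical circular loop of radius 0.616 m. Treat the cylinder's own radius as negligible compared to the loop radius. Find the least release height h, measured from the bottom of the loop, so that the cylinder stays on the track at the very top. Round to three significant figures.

For this body I = (1/2)MR², i.e. k = I/(MR²) = 0.5.
At the top, contact is just lost when gravity alone supplies the centripetal force: Mg = Mv_top²/r, i.e. v_top² = gr.
With ω = v/R, the kinetic energy at speed v is ½(1+k)Mv² = (3/4)Mv².
Energy conservation from release (height h) to the top (height 2r): Mgh = Mg(2r) + (3/4)M·gr.
Thus h_min = 2r + (1+k)r/2 = r(2 + 1.5/2) = 0.616 × 2.75 ≈ 1.69 m.

h_min ≈ 1.69 m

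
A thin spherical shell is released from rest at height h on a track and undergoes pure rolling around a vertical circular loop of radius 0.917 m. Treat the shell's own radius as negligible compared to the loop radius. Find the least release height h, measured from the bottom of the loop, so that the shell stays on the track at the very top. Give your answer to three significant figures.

h_min ≈ 2.60 m

For this body I = (2/3)MR², i.e. k = I/(MR²) = 2/3.
At the top, contact is just lost when gravity alone supplies the centripetal force: Mg = Mv_top²/r, i.e. v_top² = gr.
With ω = v/R, the kinetic energy at speed v is ½(1+k)Mv² = (5/6)Mv².
Energy conservation from release (height h) to the top (height 2r): Mgh = Mg(2r) + (5/6)M·gr.
Thus h_min = 2r + (1+k)r/2 = r(2 + 1.667/2) = 0.917 × 2.833 ≈ 2.60 m.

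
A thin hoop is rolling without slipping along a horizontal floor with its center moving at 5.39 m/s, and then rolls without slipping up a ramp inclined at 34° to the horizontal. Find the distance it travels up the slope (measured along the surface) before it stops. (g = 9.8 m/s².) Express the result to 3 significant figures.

d ≈ 5.30 m

Here I = MR², so the shape factor k = I/(MR²) = 1.
Rolling without slipping gives ω = v/R, so the total kinetic energy is ½Mv² + ½Iω² = ½(1+k)Mv² = Mv².
Setting this equal to Mgh gives the vertical rise h = (1+k)v₀²/(2g) = 2×5.39²/(2×9.8) = 2.964 m.
The distance along the slope is d = h/sinθ = 2.964/sin34° ≈ 5.30 m.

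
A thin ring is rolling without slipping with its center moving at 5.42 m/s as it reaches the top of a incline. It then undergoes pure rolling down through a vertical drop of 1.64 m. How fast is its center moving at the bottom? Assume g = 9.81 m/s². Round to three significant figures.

With I = MR², the ratio k = I/(MR²) is 1.
Rolling without slipping gives ω = v/R, so the total kinetic energy is ½Mv² + ½Iω² = ½(1+k)Mv² = Mv².
Energy conservation: Mv₀² + Mgh = Mv², so v² = v₀² + 2gh/(1+k).
v = √(5.42² + 2×9.81×1.64/2) = √45.46 ≈ 6.74 m/s.

v ≈ 6.74 m/s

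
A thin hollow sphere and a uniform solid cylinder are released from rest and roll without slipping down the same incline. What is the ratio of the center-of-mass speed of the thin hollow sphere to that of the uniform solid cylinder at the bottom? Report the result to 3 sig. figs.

Each satisfies Mgh = ½(1+k)Mv² with k = I/(MR²), so v ∝ 1/√(1+k).
For the thin hollow sphere k = 2/3; for the uniform solid cylinder k = 0.5.
v₁/v₂ = √((1+k₂)/(1+k₁)) = √(1.5/1.667) ≈ 0.949.

v_ratio ≈ 0.949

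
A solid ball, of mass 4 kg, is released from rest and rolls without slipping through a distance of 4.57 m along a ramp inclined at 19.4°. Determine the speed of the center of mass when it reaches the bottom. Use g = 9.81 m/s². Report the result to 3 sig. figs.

Here I = (2/5)MR², so the shape factor k = I/(MR²) = 0.4.
The rolling condition ω = v/R makes the rotational term ½I(v/R)² = ½kMv², so KE_total = ½(1+k)Mv² = (7/10)Mv².
The vertical drop is h = L sinθ = 4.57 × sin19.4° = 1.518 m.
Setting Mgh = (7/10)Mv² gives v = √(2gh/(1+k)) = √(2·9.81·1.518/1.4) ≈ 4.61 m/s.

v ≈ 4.61 m/s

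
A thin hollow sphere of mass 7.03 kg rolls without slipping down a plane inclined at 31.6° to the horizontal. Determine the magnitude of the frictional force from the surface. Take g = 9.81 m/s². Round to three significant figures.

f ≈ 14.5 N

The moment of inertia is (2/3)MR², giving k ≡ I/(MR²) = 2/3.
Along the incline Mg sinθ − f = Ma, and torque about the center fR = Iα = kMR²(a/R) gives f = kMa.
Combining, a = g sinθ/(1+k) and f = kMa = kMg sinθ/(1+k).
f = (2/3) × 7.03 × 9.81 × sin31.6° / 1.667 ≈ 14.5 N.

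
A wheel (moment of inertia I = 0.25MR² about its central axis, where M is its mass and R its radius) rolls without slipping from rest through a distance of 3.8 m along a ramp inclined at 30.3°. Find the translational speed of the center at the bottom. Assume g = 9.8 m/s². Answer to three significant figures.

With I = 0.25MR², the ratio k = I/(MR²) is 0.25.
Rolling without slipping gives ω = v/R, so the total kinetic energy is ½Mv² + ½Iω² = ½(1+k)Mv² = (5/8)Mv².
The vertical drop is h = L sinθ = 3.8 × sin30.3° = 1.917 m.
Energy conservation: Mgh = (5/8)Mv², so v = √(2gh/(1+k)) = √(2 × 9.8 × 1.917 / 1.25) ≈ 5.48 m/s.

v ≈ 5.48 m/s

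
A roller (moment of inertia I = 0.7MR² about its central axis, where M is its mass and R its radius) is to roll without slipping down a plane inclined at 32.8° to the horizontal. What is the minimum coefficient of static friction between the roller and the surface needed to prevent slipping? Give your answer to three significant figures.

μ_min ≈ 0.265

For this body I = 0.7MR², i.e. k = I/(MR²) = 0.7.
Newton's second law down the slope: Mg sinθ − f = Ma. The torque equation fR = Iα (with α = a/R) gives f = kMa.
These give a = g sinθ/(1+k) and the required friction f = kMg sinθ/(1+k).
With N = Mg cosθ, the no-slip condition f ≤ μN gives μ_min = f/N = k tanθ/(1+k).
μ_min = 0.7 × tan32.8° / 1.7 ≈ 0.265.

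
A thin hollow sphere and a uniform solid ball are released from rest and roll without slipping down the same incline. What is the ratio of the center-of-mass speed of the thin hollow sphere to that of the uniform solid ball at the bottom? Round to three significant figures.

v_ratio ≈ 0.917

Each satisfies Mgh = ½(1+k)Mv² with k = I/(MR²), so v ∝ 1/√(1+k).
For the thin hollow sphere k = 2/3; for the uniform solid ball k = 0.4.
v₁/v₂ = √((1+k₂)/(1+k₁)) = √(1.4/1.667) ≈ 0.917.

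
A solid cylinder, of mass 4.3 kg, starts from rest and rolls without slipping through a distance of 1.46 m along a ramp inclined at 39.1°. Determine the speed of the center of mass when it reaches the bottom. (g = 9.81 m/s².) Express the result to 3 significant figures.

The moment of inertia is (1/2)MR², giving k ≡ I/(MR²) = 0.5.
Pure rolling means v = ωR; then KE = ½Mv² + ½I(v/R)² = ½(1+k)Mv² = (3/4)Mv².
The vertical drop is h = L sinθ = 1.46 × sin39.1° = 0.9208 m.
Setting Mgh = (3/4)Mv² gives v = √(2gh/(1+k)) = √(2·9.81·0.9208/1.5) ≈ 3.47 m/s.

v ≈ 3.47 m/s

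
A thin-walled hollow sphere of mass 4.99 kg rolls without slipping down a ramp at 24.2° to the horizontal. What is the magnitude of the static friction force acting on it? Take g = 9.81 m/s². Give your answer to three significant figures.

For this body I = (2/3)MR², i.e. k = I/(MR²) = 2/3.
Translational: Mg sinθ − f = Ma. Rotational about the CM: fR = Iα = kMRa, so f = kMa.
Combining, a = g sinθ/(1+k) and f = kMa = kMg sinθ/(1+k).
f = (2/3) × 4.99 × 9.81 × sin24.2° / 1.667 ≈ 8.03 N.

f ≈ 8.03 N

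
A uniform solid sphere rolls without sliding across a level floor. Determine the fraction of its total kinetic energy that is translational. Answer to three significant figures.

The moment of inertia is (2/5)MR², giving k ≡ I/(MR²) = 0.4.
With ω = v/R, KE_trans = ½Mv² and KE_rot = ½Iω² = ½kMv², so KE_total = ½(1+k)Mv².
The translational fraction is therefore 1/(1+k) = 1/1.4 ≈ 0.714.

fraction ≈ 0.714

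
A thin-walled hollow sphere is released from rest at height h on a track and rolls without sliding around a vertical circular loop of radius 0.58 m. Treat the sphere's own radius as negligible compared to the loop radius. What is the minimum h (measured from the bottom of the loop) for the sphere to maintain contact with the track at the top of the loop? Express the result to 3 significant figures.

Here I = (2/3)MR², so the shape factor k = I/(MR²) = 2/3.
At the top, contact is just lost when gravity alone supplies the centripetal force: Mg = Mv_top²/r, i.e. v_top² = gr.
With ω = v/R, the kinetic energy at speed v is ½(1+k)Mv² = (5/6)Mv².
Energy conservation from release (height h) to the top (height 2r): Mgh = Mg(2r) + (5/6)M·gr.
Thus h_min = 2r + (1+k)r/2 = r(2 + 1.667/2) = 0.58 × 2.833 ≈ 1.64 m.

h_min ≈ 1.64 m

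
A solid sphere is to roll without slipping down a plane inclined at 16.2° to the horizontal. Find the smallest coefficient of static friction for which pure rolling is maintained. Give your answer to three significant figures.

For this body I = (2/5)MR², i.e. k = I/(MR²) = 0.4.
Along the incline Mg sinθ − f = Ma, and torque about the center fR = Iα = kMR²(a/R) gives f = kMa.
These give a = g sinθ/(1+k) and the required friction f = kMg sinθ/(1+k).
The normal force is N = Mg cosθ, so μ_min = f/N = k tanθ/(1+k).
μ_min = 0.4 × tan16.2° / 1.4 ≈ 0.0830.

μ_min ≈ 0.0830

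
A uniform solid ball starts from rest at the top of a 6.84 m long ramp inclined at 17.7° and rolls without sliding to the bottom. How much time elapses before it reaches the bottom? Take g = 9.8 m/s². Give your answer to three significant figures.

For this body I = (2/5)MR², i.e. k = I/(MR²) = 0.4.
Along the incline Mg sinθ − f = Ma, and torque about the center fR = Iα = kMR²(a/R) gives f = kMa.
Hence a = g sinθ/(1+k) = 9.8×sin17.7°/1.4 = 2.128 m/s².
Starting from rest, L = ½at², so t = √(2L/a) = √(2×6.84/2.128) ≈ 2.54 s.

t ≈ 2.54 s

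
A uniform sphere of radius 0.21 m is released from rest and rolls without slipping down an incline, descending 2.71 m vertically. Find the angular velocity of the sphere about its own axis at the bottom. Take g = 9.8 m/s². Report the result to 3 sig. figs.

Here I = (2/5)MR², so the shape factor k = I/(MR²) = 0.4.
Since it rolls without slipping, ω = v/R and KE = ½Mv² + ½Iω² = ½(1+k)Mv² = (7/10)Mv².
Energy conservation Mgh = ½(1+k)Mv² gives v = √(2gh/(1+k)) = √(2 × 9.8 × 2.71 / 1.4) = 6.16 m/s.
Then ω = v/R = 6.16 / 0.21 ≈ 29.3 rad/s.

ω ≈ 29.3 rad/s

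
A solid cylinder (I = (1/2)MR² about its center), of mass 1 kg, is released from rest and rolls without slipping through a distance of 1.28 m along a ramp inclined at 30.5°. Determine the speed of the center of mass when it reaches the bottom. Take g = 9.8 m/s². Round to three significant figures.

For this body I = (1/2)MR², i.e. k = I/(MR²) = 0.5.
Rolling without slipping gives ω = v/R, so the total kinetic energy is ½Mv² + ½Iω² = ½(1+k)Mv² = (3/4)Mv².
The vertical drop is h = L sinθ = 1.28 × sin30.5° = 0.6496 m.
Energy conservation: Mgh = (3/4)Mv², so v = √(2gh/(1+k)) = √(2 × 9.8 × 0.6496 / 1.5) ≈ 2.91 m/s.

v ≈ 2.91 m/s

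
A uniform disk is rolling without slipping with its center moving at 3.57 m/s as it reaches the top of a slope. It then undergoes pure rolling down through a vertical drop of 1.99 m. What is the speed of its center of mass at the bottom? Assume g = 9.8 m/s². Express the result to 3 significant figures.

v ≈ 6.22 m/s

The moment of inertia is (1/2)MR², giving k ≡ I/(MR²) = 0.5.
The rolling condition ω = v/R makes the rotational term ½I(v/R)² = ½kMv², so KE_total = ½(1+k)Mv² = (3/4)Mv².
Energy conservation: (3/4)Mv₀² + Mgh = (3/4)Mv², so v² = v₀² + 2gh/(1+k).
v = √(3.57² + 2×9.8×1.99/1.5) = √38.75 ≈ 6.22 m/s.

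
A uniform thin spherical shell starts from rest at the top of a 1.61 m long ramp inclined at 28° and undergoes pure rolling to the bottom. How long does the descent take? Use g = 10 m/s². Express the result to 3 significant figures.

For this body I = (2/3)MR², i.e. k = I/(MR²) = 2/3.
Along the incline Mg sinθ − f = Ma, and torque about the center fR = Iα = kMR²(a/R) gives f = kMa.
Hence a = g sinθ/(1+k) = 10×sin28°/1.667 = 2.817 m/s².
With constant a from rest, t = √(2L/a) = √(2·1.61/2.817) ≈ 1.07 s.

t ≈ 1.07 s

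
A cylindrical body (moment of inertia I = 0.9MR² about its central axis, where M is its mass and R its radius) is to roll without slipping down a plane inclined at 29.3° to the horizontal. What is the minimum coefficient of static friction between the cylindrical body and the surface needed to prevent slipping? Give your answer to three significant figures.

μ_min ≈ 0.266

With I = 0.9MR², the ratio k = I/(MR²) is 0.9.
Translational: Mg sinθ − f = Ma. Rotational about the CM: fR = Iα = kMRa, so f = kMa.
These give a = g sinθ/(1+k) and the required friction f = kMg sinθ/(1+k).
With N = Mg cosθ, the no-slip condition f ≤ μN gives μ_min = f/N = k tanθ/(1+k).
μ_min = 0.9 × tan29.3° / 1.9 ≈ 0.266.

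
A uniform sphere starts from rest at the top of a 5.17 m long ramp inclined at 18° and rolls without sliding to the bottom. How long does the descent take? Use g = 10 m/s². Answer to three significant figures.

t ≈ 2.16 s

The moment of inertia is (2/5)MR², giving k ≡ I/(MR²) = 0.4.
Newton's second law down the slope: Mg sinθ − f = Ma. The torque equation fR = Iα (with α = a/R) gives f = kMa.
Hence a = g sinθ/(1+k) = 10×sin18°/1.4 = 2.207 m/s².
With constant a from rest, t = √(2L/a) = √(2·5.17/2.207) ≈ 2.16 s.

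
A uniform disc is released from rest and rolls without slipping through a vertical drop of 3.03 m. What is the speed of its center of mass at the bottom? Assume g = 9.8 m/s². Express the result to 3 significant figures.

With I = (1/2)MR², the ratio k = I/(MR²) is 0.5.
Rolling without slipping gives ω = v/R, so the total kinetic energy is ½Mv² + ½Iω² = ½(1+k)Mv² = (3/4)Mv².
Setting Mgh = (3/4)Mv² gives v = √(2gh/(1+k)) = √(2·9.8·3.03/1.5) ≈ 6.29 m/s.

v ≈ 6.29 m/s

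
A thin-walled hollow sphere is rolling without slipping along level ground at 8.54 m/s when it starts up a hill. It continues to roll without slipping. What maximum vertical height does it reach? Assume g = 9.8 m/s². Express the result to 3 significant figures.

For this body I = (2/3)MR², i.e. k = I/(MR²) = 2/3.
The rolling condition ω = v/R makes the rotational term ½I(v/R)² = ½kMv², so KE_total = ½(1+k)Mv² = (5/6)Mv².
At the top the kinetic energy is zero, so (5/6)Mv₀² = Mgh.
Thus h = (1+k)v₀²/(2g) = 1.667 × 8.54² / (2 × 9.8) ≈ 6.20 m.

h ≈ 6.20 m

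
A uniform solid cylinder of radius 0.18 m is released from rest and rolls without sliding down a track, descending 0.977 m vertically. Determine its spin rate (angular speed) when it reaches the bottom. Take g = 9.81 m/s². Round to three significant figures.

The moment of inertia is (1/2)MR², giving k ≡ I/(MR²) = 0.5.
Rolling without slipping gives ω = v/R, so the total kinetic energy is ½Mv² + ½Iω² = ½(1+k)Mv² = (3/4)Mv².
Energy conservation Mgh = ½(1+k)Mv² gives v = √(2gh/(1+k)) = √(2 × 9.81 × 0.977 / 1.5) = 3.575 m/s.
The angular speed follows from ω = v/R = 3.575/0.18 ≈ 19.9 rad/s.

ω ≈ 19.9 rad/s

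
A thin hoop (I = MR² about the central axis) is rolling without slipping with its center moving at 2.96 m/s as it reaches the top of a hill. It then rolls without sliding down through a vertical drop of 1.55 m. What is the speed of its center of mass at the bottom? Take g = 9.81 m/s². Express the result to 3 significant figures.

With I = MR², the ratio k = I/(MR²) is 1.
Pure rolling means v = ωR; then KE = ½Mv² + ½I(v/R)² = ½(1+k)Mv² = Mv².
Conserving energy between top and bottom: Mv² = Mv₀² + Mgh, hence v² = v₀² + 2gh/(1+k).
v = √(2.96² + 2×9.81×1.55/2) = √23.97 ≈ 4.90 m/s.

v ≈ 4.90 m/s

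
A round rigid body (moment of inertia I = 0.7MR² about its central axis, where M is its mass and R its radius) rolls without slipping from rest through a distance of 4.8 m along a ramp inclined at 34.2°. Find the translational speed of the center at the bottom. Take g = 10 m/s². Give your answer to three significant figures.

v ≈ 5.63 m/s

The moment of inertia is 0.7MR², giving k ≡ I/(MR²) = 0.7.
Pure rolling means v = ωR; then KE = ½Mv² + ½I(v/R)² = ½(1+k)Mv² = (17/20)Mv².
The vertical drop is h = L sinθ = 4.8 × sin34.2° = 2.698 m.
Energy conservation: Mgh = (17/20)Mv², so v = √(2gh/(1+k)) = √(2 × 10 × 2.698 / 1.7) ≈ 5.63 m/s.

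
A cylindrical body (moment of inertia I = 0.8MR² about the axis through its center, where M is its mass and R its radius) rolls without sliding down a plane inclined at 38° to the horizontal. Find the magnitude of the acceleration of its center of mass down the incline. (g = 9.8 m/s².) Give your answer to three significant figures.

Here I = 0.8MR², so the shape factor k = I/(MR²) = 0.8.
Along the incline Mg sinθ − f = Ma, and torque about the center fR = Iα = kMR²(a/R) gives f = kMa.
Eliminating f: Mg sinθ = (1+k)Ma, so a = g sinθ/(1+k) = 9.8 × sin38° / 1.8 ≈ 3.35 m/s².

a ≈ 3.35 m/s²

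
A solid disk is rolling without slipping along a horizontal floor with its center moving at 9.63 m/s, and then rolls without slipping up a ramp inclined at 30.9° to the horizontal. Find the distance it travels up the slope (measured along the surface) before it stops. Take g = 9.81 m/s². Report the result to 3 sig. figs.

d ≈ 13.8 m

The moment of inertia is (1/2)MR², giving k ≡ I/(MR²) = 0.5.
Since it rolls without slipping, ω = v/R and KE = ½Mv² + ½Iω² = ½(1+k)Mv² = (3/4)Mv².
Setting this equal to Mgh gives the vertical rise h = (1+k)v₀²/(2g) = 1.5×9.63²/(2×9.81) = 7.09 m.
The distance along the slope is d = h/sinθ = 7.09/sin30.9° ≈ 13.8 m.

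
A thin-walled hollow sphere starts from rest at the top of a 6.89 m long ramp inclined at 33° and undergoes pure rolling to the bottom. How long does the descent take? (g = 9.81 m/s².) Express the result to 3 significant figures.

t ≈ 2.07 s

For this body I = (2/3)MR², i.e. k = I/(MR²) = 2/3.
Translational: Mg sinθ − f = Ma. Rotational about the CM: fR = Iα = kMRa, so f = kMa.
Hence a = g sinθ/(1+k) = 9.81×sin33°/1.667 = 3.206 m/s².
With constant a from rest, t = √(2L/a) = √(2·6.89/3.206) ≈ 2.07 s.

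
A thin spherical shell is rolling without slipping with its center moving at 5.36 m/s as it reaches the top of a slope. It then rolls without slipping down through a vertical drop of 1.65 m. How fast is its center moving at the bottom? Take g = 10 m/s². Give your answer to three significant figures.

v ≈ 6.97 m/s

Here I = (2/3)MR², so the shape factor k = I/(MR²) = 2/3.
Rolling without slipping gives ω = v/R, so the total kinetic energy is ½Mv² + ½Iω² = ½(1+k)Mv² = (5/6)Mv².
Energy conservation: (5/6)Mv₀² + Mgh = (5/6)Mv², so v² = v₀² + 2gh/(1+k).
v = √(5.36² + 2×10×1.65/1.667) = √48.53 ≈ 6.97 m/s.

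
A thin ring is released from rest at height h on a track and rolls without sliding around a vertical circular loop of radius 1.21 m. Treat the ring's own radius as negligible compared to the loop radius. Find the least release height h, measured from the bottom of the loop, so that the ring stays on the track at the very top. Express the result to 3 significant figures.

h_min ≈ 3.63 m

Here I = MR², so the shape factor k = I/(MR²) = 1.
At the top, contact is just lost when gravity alone supplies the centripetal force: Mg = Mv_top²/r, i.e. v_top² = gr.
With ω = v/R, the kinetic energy at speed v is ½(1+k)Mv² = Mv².
Energy conservation from release (height h) to the top (height 2r): Mgh = Mg(2r) + M·gr.
Thus h_min = 2r + (1+k)r/2 = r(2 + 2/2) = 1.21 × 3 ≈ 3.63 m.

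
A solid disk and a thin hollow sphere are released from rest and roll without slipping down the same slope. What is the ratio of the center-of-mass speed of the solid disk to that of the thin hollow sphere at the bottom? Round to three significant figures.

Each satisfies Mgh = ½(1+k)Mv² with k = I/(MR²), so v ∝ 1/√(1+k).
For the solid disk k = 0.5; for the thin hollow sphere k = 2/3.
v₁/v₂ = √((1+k₂)/(1+k₁)) = √(1.667/1.5) ≈ 1.05.

v_ratio ≈ 1.05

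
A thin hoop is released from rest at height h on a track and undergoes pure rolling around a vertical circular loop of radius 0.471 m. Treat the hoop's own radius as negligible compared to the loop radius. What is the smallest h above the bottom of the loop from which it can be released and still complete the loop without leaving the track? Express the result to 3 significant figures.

The moment of inertia is MR², giving k ≡ I/(MR²) = 1.
At the top of the loop, the minimum-contact condition is Mg = Mv_top²/r, so v_top² = gr.
With ω = v/R, the kinetic energy at speed v is ½(1+k)Mv² = Mv².
Energy conservation from release (height h) to the top (height 2r): Mgh = Mg(2r) + M·gr.
Thus h_min = 2r + (1+k)r/2 = r(2 + 2/2) = 0.471 × 3 ≈ 1.41 m.

h_min ≈ 1.41 m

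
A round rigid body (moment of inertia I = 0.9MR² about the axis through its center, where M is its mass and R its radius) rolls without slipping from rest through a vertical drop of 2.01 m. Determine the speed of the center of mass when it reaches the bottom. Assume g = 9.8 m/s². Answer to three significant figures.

With I = 0.9MR², the ratio k = I/(MR²) is 0.9.
Since it rolls without slipping, ω = v/R and KE = ½Mv² + ½Iω² = ½(1+k)Mv² = (19/20)Mv².
Setting Mgh = (19/20)Mv² gives v = √(2gh/(1+k)) = √(2·9.8·2.01/1.9) ≈ 4.55 m/s.

v ≈ 4.55 m/s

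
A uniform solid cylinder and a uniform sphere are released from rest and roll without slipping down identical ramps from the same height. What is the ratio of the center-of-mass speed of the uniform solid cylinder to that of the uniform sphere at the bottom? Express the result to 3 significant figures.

v_ratio ≈ 0.966

Each satisfies Mgh = ½(1+k)Mv² with k = I/(MR²), so v ∝ 1/√(1+k).
For the uniform solid cylinder k = 0.5; for the uniform sphere k = 0.4.
v₁/v₂ = √((1+k₂)/(1+k₁)) = √(1.4/1.5) ≈ 0.966.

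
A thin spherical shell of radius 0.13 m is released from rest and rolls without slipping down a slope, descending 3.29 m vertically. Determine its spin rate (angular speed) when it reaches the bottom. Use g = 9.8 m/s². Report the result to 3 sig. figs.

With I = (2/3)MR², the ratio k = I/(MR²) is 2/3.
The rolling condition ω = v/R makes the rotational term ½I(v/R)² = ½kMv², so KE_total = ½(1+k)Mv² = (5/6)Mv².
Energy conservation Mgh = ½(1+k)Mv² gives v = √(2gh/(1+k)) = √(2 × 9.8 × 3.29 / 1.667) = 6.22 m/s.
The angular speed follows from ω = v/R = 6.22/0.13 ≈ 47.8 rad/s.

ω ≈ 47.8 rad/s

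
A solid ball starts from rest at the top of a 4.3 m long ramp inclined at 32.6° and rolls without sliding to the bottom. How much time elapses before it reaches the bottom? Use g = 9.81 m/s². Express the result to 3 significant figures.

t ≈ 1.51 s

The moment of inertia is (2/5)MR², giving k ≡ I/(MR²) = 0.4.
Newton's second law down the slope: Mg sinθ − f = Ma. The torque equation fR = Iα (with α = a/R) gives f = kMa.
Hence a = g sinθ/(1+k) = 9.81×sin32.6°/1.4 = 3.775 m/s².
Starting from rest, L = ½at², so t = √(2L/a) = √(2×4.3/3.775) ≈ 1.51 s.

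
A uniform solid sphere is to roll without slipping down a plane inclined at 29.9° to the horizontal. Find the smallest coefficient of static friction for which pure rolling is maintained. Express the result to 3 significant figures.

With I = (2/5)MR², the ratio k = I/(MR²) is 0.4.
Along the incline Mg sinθ − f = Ma, and torque about the center fR = Iα = kMR²(a/R) gives f = kMa.
These give a = g sinθ/(1+k) and the required friction f = kMg sinθ/(1+k).
The normal force is N = Mg cosθ, so μ_min = f/N = k tanθ/(1+k).
μ_min = 0.4 × tan29.9° / 1.4 ≈ 0.164.

μ_min ≈ 0.164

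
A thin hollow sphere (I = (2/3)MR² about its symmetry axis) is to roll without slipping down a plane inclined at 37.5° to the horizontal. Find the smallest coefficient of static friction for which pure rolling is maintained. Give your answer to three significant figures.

μ_min ≈ 0.307

With I = (2/3)MR², the ratio k = I/(MR²) is 2/3.
Translational: Mg sinθ − f = Ma. Rotational about the CM: fR = Iα = kMRa, so f = kMa.
These give a = g sinθ/(1+k) and the required friction f = kMg sinθ/(1+k).
With N = Mg cosθ, the no-slip condition f ≤ μN gives μ_min = f/N = k tanθ/(1+k).
μ_min = (2/3) × tan37.5° / 1.667 ≈ 0.307.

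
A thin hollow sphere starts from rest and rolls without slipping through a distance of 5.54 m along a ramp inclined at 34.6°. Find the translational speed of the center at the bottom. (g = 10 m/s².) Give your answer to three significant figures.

v ≈ 6.14 m/s

Here I = (2/3)MR², so the shape factor k = I/(MR²) = 2/3.
Since it rolls without slipping, ω = v/R and KE = ½Mv² + ½Iω² = ½(1+k)Mv² = (5/6)Mv².
The vertical drop is h = L sinθ = 5.54 × sin34.6° = 3.146 m.
Energy conservation: Mgh = (5/6)Mv², so v = √(2gh/(1+k)) = √(2 × 10 × 3.146 / 1.667) ≈ 6.14 m/s.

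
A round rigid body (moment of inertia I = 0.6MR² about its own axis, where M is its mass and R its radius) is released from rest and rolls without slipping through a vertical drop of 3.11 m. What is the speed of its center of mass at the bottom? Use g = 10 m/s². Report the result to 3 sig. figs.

v ≈ 6.23 m/s

The moment of inertia is 0.6MR², giving k ≡ I/(MR²) = 0.6.
Rolling without slipping gives ω = v/R, so the total kinetic energy is ½Mv² + ½Iω² = ½(1+k)Mv² = (4/5)Mv².
Energy conservation: Mgh = (4/5)Mv², so v = √(2gh/(1+k)) = √(2 × 10 × 3.11 / 1.6) ≈ 6.23 m/s.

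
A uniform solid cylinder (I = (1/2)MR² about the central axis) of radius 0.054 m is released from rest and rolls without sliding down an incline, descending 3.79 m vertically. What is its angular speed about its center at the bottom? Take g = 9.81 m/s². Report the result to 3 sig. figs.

ω ≈ 130 rad/s

Here I = (1/2)MR², so the shape factor k = I/(MR²) = 0.5.
Rolling without slipping gives ω = v/R, so the total kinetic energy is ½Mv² + ½Iω² = ½(1+k)Mv² = (3/4)Mv².
Energy conservation Mgh = ½(1+k)Mv² gives v = √(2gh/(1+k)) = √(2 × 9.81 × 3.79 / 1.5) = 7.041 m/s.
Then ω = v/R = 7.041 / 0.054 ≈ 130 rad/s.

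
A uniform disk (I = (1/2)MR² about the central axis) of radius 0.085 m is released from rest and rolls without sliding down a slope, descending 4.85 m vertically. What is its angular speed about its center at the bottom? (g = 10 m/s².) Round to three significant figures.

For this body I = (1/2)MR², i.e. k = I/(MR²) = 0.5.
The rolling condition ω = v/R makes the rotational term ½I(v/R)² = ½kMv², so KE_total = ½(1+k)Mv² = (3/4)Mv².
Energy conservation Mgh = ½(1+k)Mv² gives v = √(2gh/(1+k)) = √(2 × 10 × 4.85 / 1.5) = 8.042 m/s.
Then ω = v/R = 8.042 / 0.085 ≈ 94.6 rad/s.

ω ≈ 94.6 rad/s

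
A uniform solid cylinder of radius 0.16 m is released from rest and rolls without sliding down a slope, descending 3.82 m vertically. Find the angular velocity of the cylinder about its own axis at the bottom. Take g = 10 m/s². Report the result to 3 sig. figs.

ω ≈ 44.6 rad/s

With I = (1/2)MR², the ratio k = I/(MR²) is 0.5.
Pure rolling means v = ωR; then KE = ½Mv² + ½I(v/R)² = ½(1+k)Mv² = (3/4)Mv².
Energy conservation Mgh = ½(1+k)Mv² gives v = √(2gh/(1+k)) = √(2 × 10 × 3.82 / 1.5) = 7.137 m/s.
Then ω = v/R = 7.137 / 0.16 ≈ 44.6 rad/s.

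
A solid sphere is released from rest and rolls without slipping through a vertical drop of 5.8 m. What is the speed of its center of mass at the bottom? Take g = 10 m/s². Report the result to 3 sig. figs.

For this body I = (2/5)MR², i.e. k = I/(MR²) = 0.4.
Pure rolling means v = ωR; then KE = ½Mv² + ½I(v/R)² = ½(1+k)Mv² = (7/10)Mv².
Energy conservation: Mgh = (7/10)Mv², so v = √(2gh/(1+k)) = √(2 × 10 × 5.8 / 1.4) ≈ 9.10 m/s.

v ≈ 9.10 m/s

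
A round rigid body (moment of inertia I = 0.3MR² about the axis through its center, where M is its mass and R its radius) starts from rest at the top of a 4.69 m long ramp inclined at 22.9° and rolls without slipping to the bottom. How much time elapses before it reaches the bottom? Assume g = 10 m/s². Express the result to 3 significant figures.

With I = 0.3MR², the ratio k = I/(MR²) is 0.3.
Along the incline Mg sinθ − f = Ma, and torque about the center fR = Iα = kMR²(a/R) gives f = kMa.
Hence a = g sinθ/(1+k) = 10×sin22.9°/1.3 = 2.993 m/s².
With constant a from rest, t = √(2L/a) = √(2·4.69/2.993) ≈ 1.77 s.

t ≈ 1.77 s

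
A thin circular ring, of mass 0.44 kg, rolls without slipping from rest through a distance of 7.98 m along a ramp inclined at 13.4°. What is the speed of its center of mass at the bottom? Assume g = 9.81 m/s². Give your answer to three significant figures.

v ≈ 4.26 m/s

With I = MR², the ratio k = I/(MR²) is 1.
Since it rolls without slipping, ω = v/R and KE = ½Mv² + ½Iω² = ½(1+k)Mv² = Mv².
The vertical drop is h = L sinθ = 7.98 × sin13.4° = 1.849 m.
Setting Mgh = Mv² gives v = √(2gh/(1+k)) = √(2·9.81·1.849/2) ≈ 4.26 m/s.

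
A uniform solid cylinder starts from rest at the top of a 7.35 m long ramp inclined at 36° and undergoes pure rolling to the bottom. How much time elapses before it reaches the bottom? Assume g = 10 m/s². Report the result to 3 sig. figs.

t ≈ 1.94 s

For this body I = (1/2)MR², i.e. k = I/(MR²) = 0.5.
Along the incline Mg sinθ − f = Ma, and torque about the center fR = Iα = kMR²(a/R) gives f = kMa.
Hence a = g sinθ/(1+k) = 10×sin36°/1.5 = 3.919 m/s².
Starting from rest, L = ½at², so t = √(2L/a) = √(2×7.35/3.919) ≈ 1.94 s.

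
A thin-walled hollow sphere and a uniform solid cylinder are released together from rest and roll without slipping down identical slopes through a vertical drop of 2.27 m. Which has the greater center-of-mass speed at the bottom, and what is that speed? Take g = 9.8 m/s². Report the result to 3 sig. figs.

the uniform solid cylinder, at v ≈ 5.45 m/s

For rolling without slipping, Mgh = ½(1+k)Mv² where k = I/(MR²), so v = √(2gh/(1+k)).
Thin-walled hollow sphere: k = 2/3, giving v = √(2×9.8×2.27/1.667) = 5.167 m/s.
Uniform solid cylinder: k = 0.5, giving v = √(2×9.8×2.27/1.5) = 5.446 m/s.
The smaller k wins: the uniform solid cylinder, at ≈ 5.45 m/s.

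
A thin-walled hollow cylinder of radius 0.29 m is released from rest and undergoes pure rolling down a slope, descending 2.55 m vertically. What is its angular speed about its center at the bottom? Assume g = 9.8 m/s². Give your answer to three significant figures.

ω ≈ 17.2 rad/s

Here I = MR², so the shape factor k = I/(MR²) = 1.
The rolling condition ω = v/R makes the rotational term ½I(v/R)² = ½kMv², so KE_total = ½(1+k)Mv² = Mv².
Energy conservation Mgh = ½(1+k)Mv² gives v = √(2gh/(1+k)) = √(2 × 9.8 × 2.55 / 2) = 4.999 m/s.
Then ω = v/R = 4.999 / 0.29 ≈ 17.2 rad/s.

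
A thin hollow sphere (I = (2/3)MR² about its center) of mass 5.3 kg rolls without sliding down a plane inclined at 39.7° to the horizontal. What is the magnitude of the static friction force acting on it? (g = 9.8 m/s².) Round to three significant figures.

f ≈ 13.3 N

For this body I = (2/3)MR², i.e. k = I/(MR²) = 2/3.
Translational: Mg sinθ − f = Ma. Rotational about the CM: fR = Iα = kMRa, so f = kMa.
Combining, a = g sinθ/(1+k) and f = kMa = kMg sinθ/(1+k).
f = (2/3) × 5.3 × 9.8 × sin39.7° / 1.667 ≈ 13.3 N.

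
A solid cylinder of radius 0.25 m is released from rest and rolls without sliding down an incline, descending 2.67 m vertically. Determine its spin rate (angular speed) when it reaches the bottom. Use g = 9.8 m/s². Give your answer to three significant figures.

ω ≈ 23.6 rad/s

Here I = (1/2)MR², so the shape factor k = I/(MR²) = 0.5.
The rolling condition ω = v/R makes the rotational term ½I(v/R)² = ½kMv², so KE_total = ½(1+k)Mv² = (3/4)Mv².
Energy conservation Mgh = ½(1+k)Mv² gives v = √(2gh/(1+k)) = √(2 × 9.8 × 2.67 / 1.5) = 5.907 m/s.
Then ω = v/R = 5.907 / 0.25 ≈ 23.6 rad/s.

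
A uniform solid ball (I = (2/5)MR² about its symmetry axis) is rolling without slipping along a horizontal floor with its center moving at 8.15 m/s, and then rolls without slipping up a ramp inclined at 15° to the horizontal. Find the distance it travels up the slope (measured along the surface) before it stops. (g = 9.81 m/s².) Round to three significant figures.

Here I = (2/5)MR², so the shape factor k = I/(MR²) = 0.4.
Since it rolls without slipping, ω = v/R and KE = ½Mv² + ½Iω² = ½(1+k)Mv² = (7/10)Mv².
Setting this equal to Mgh gives the vertical rise h = (1+k)v₀²/(2g) = 1.4×8.15²/(2×9.81) = 4.74 m.
The distance along the slope is d = h/sinθ = 4.74/sin15° ≈ 18.3 m.

d ≈ 18.3 m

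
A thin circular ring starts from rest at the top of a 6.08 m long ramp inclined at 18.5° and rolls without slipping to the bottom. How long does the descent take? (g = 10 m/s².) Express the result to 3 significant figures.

For this body I = MR², i.e. k = I/(MR²) = 1.
Along the incline Mg sinθ − f = Ma, and torque about the center fR = Iα = kMR²(a/R) gives f = kMa.
Hence a = g sinθ/(1+k) = 10×sin18.5°/2 = 1.587 m/s².
Starting from rest, L = ½at², so t = √(2L/a) = √(2×6.08/1.587) ≈ 2.77 s.

t ≈ 2.77 s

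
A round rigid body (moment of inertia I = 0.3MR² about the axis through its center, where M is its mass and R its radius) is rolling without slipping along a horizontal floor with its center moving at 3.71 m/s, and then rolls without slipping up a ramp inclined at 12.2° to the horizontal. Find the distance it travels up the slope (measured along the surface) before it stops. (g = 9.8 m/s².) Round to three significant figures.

For this body I = 0.3MR², i.e. k = I/(MR²) = 0.3.
Since it rolls without slipping, ω = v/R and KE = ½Mv² + ½Iω² = ½(1+k)Mv² = (13/20)Mv².
Setting this equal to Mgh gives the vertical rise h = (1+k)v₀²/(2g) = 1.3×3.71²/(2×9.8) = 0.9129 m.
Along the incline, d = h/sinθ = 0.9129/sin12.2° ≈ 4.32 m.

d ≈ 4.32 m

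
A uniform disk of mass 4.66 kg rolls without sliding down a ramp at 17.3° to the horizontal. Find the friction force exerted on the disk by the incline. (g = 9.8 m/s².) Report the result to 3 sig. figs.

The moment of inertia is (1/2)MR², giving k ≡ I/(MR²) = 0.5.
Translational: Mg sinθ − f = Ma. Rotational about the CM: fR = Iα = kMRa, so f = kMa.
Combining, a = g sinθ/(1+k) and f = kMa = kMg sinθ/(1+k).
f = 0.5 × 4.66 × 9.8 × sin17.3° / 1.5 ≈ 4.53 N.

f ≈ 4.53 N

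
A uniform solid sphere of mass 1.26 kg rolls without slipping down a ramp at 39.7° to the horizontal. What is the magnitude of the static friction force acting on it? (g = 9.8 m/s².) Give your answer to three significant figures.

With I = (2/5)MR², the ratio k = I/(MR²) is 0.4.
Along the incline Mg sinθ − f = Ma, and torque about the center fR = Iα = kMR²(a/R) gives f = kMa.
Combining, a = g sinθ/(1+k) and f = kMa = kMg sinθ/(1+k).
f = 0.4 × 1.26 × 9.8 × sin39.7° / 1.4 ≈ 2.25 N.

f ≈ 2.25 N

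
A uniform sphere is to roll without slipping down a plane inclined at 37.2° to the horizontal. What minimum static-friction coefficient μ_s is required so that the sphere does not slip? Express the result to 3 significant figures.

Here I = (2/5)MR², so the shape factor k = I/(MR²) = 0.4.
Translational: Mg sinθ − f = Ma. Rotational about the CM: fR = Iα = kMRa, so f = kMa.
These give a = g sinθ/(1+k) and the required friction f = kMg sinθ/(1+k).
With N = Mg cosθ, the no-slip condition f ≤ μN gives μ_min = f/N = k tanθ/(1+k).
μ_min = 0.4 × tan37.2° / 1.4 ≈ 0.217.

μ_min ≈ 0.217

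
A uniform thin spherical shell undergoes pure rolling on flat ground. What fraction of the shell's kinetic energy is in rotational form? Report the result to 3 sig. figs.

With I = (2/3)MR², the ratio k = I/(MR²) is 2/3.
Since ω = v/R, the translational part is ½Mv² and the rotational part is ½I(v/R)² = ½kMv²; the total is ½(1+k)Mv².
The rotational fraction is therefore k/(1+k) = (2/3)/1.667 ≈ 0.400.

fraction ≈ 0.400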